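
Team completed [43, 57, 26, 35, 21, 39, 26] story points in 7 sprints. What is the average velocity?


Formula: Avg velocity = Total points / Number of sprints
Points: [43, 57, 26, 35, 21, 39, 26]
Sum = 43 + 57 + 26 + 35 + 21 + 39 + 26 = 247
Avg velocity = 247 / 7 = 35.29 points/sprint

35.29 points/sprint


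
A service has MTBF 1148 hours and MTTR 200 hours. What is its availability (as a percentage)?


Availability = MTBF / (MTBF + MTTR)
Availability = 1148 / (1148 + 200)
Availability = 1148 / 1348
Availability = 85.1632%

85.1632%


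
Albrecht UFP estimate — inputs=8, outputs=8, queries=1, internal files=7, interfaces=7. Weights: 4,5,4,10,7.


UFP = EI*4 + EO*5 + EQ*4 + ILF*10 + EIF*7
UFP = 8*4 + 8*5 + 1*4 + 7*10 + 7*7
UFP = 32 + 40 + 4 + 70 + 49
UFP = 195

195


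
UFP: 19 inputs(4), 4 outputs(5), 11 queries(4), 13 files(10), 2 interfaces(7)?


UFP = EI*4 + EO*5 + EQ*4 + ILF*10 + EIF*7
UFP = 19*4 + 4*5 + 11*4 + 13*10 + 2*7
UFP = 76 + 20 + 44 + 130 + 14
UFP = 284

284


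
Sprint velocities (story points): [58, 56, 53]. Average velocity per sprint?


Formula: Avg velocity = Total points / Number of sprints
Points: [58, 56, 53]
Sum = 58 + 56 + 53 = 167
Avg velocity = 167 / 3 = 55.67 points/sprint

55.67 points/sprint


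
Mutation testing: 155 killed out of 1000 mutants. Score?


Mutation score = killed / total * 100
Mutation score = 155 / 1000 * 100
Mutation score = 15.5%

15.5%


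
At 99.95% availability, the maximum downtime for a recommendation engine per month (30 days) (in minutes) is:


Formula: allowed downtime = period * (100 - SLA) / 100
Period (month (30 days)) = 43200 minutes
Unavailability fraction = (100 - 99.95) / 100
Allowed downtime = 43200 * (100 - 99.95) / 100
Allowed downtime = 21.6 minutes

21.6 minutes


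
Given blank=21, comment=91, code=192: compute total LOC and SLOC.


Total LOC = blank + comment + code
Total LOC = 21 + 91 + 192 = 304
SLOC (source only) = code = 192

Total LOC: 304, SLOC: 192


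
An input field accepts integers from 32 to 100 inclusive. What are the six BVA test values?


Range: [32, 100]
Boundaries: just below min, min, min+1, max-1, max, just above max
Values: [31, 32, 33, 99, 100, 101]

[31, 32, 33, 99, 100, 101]


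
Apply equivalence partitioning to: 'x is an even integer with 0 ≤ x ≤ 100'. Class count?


Constraint: even integers in [0, 100]
Class 1: x < 0 — out-of-range invalid
Class 2: x in [0,100] but odd — wrong type invalid
Class 3: x in [0,100] and even — valid
Class 4: x > 100 — out-of-range invalid
Total equivalence classes: 4

4 equivalence classes


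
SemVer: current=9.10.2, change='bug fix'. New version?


Current: 9.10.2
Change category: 'bug fix' → patch bump
SemVer rule: patch bump → increment PATCH (MAJOR and MINOR unchanged)
New: 9.10.3

9.10.3


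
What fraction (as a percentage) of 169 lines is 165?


Coverage = covered / total * 100
Coverage = 165 / 169 * 100
Coverage = 97.63%

97.63%


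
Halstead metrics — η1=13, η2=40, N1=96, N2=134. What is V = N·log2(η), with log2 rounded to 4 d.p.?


Formula: V = N * log2(η), where N = N1 + N2 and η = η1 + η2
η = 13 + 40 = 53
N = 96 + 134 = 230
log2(53) ≈ 5.7279
V = 230 * 5.7279 = 1317.42

1317.42


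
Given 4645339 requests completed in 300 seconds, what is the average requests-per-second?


Formula: throughput = requests / seconds
throughput = 4645339 / 300
throughput = 15484.46 requests/second

15484.46 requests/second


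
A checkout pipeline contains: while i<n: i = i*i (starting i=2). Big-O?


Reasoning: squaring drives double-exponential growth; iterations ~ log log n
Complexity: O(log log n)

O(log log n)


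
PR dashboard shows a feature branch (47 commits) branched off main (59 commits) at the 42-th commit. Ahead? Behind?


Common ancestor: commit #42
feature commits after divergence: 47 - 42 = 5
main commits after divergence: 59 - 42 = 17
feature is 5 commits ahead of main
main is 17 commits ahead of feature

feature ahead: 5, main ahead: 17


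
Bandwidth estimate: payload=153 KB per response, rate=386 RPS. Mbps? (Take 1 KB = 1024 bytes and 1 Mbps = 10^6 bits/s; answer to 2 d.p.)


Formula: Mbps = payload_bytes * RPS * 8 / 1e6
Payload per request = 153 KB = 153 * 1024 = 156672 bytes
Total bytes/sec = 156672 * 386 = 60475392
Total bits/sec = 60475392 * 8 = 483803136
Mbps = 483803136 / 1e6 = 483.8

483.8 Mbps


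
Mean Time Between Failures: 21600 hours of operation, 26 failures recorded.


Formula: MTBF = Total operating time / Number of failures
MTBF = 21600 / 26
MTBF = 830.77 hours

830.77 hours


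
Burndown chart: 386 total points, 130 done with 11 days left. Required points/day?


Formula: Required rate = Remaining points / Days left
Remaining = 386 - 130 = 256 points
Required rate = 256 / 11 = 23.27 points/day

23.27 points/day


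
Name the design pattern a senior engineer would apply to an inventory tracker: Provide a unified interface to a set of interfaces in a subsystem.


This matches the Facade pattern

Facade


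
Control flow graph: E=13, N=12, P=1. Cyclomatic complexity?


Formula: V(G) = E - N + 2P
V(G) = 13 - 12 + 2*1
V(G) = 1 + 2
V(G) = 3

3


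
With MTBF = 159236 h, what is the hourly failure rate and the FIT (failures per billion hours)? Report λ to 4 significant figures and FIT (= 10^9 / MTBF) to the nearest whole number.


Formula: λ = 1 / MTBF; FIT = λ × 1e9 = 1e9 / MTBF
λ = 1 / 159236 ≈ 6.280e-06 failures/hour
FIT = 1e9 / 159236 ≈ 6280 failures per 1e9 hours (nearest whole number)

λ = 6.280e-06 /h, FIT = 6280


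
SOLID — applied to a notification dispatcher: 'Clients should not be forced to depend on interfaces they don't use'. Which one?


This describes the Interface Segregation Principle (ISP)

Interface Segregation Principle (ISP)


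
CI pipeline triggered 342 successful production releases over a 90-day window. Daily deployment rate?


Formula: deployments per day = releases / days
= 342 / 90
= 3.8 deploys/day
(equivalently, 26.6 deploys/week)

3.8 deploys/day


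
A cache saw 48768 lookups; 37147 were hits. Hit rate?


Formula: hit rate = hits / (hits + misses) * 100
hit rate = 37147 / (37147 + 11621) * 100
hit rate = 37147 / 48768 * 100
hit rate = 76.17%

76.17%


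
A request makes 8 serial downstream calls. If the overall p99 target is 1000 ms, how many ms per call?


Formula: per_stage = total_budget / stages
per_stage = 1000 / 8
per_stage = 125.0 ms

125.0 ms


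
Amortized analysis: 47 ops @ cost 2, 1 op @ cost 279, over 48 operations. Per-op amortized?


Formula: Amortized cost = Total cost / Operations
Total cost = (47 * 2) + (1 * 279)
Total cost = 94 + 279 = 373
Amortized = 373 / 48 = 7.7708

7.7708


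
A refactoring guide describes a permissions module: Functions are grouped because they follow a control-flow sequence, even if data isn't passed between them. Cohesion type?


Reasoning: Grouped by order of execution within a routine, not by data flow
Type: Procedural cohesion

Procedural cohesion


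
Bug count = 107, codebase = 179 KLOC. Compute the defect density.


Defect density = defects / KLOC
Defect density = 107 / 179
Defect density = 0.598 defects/KLOC

0.598 defects/KLOC


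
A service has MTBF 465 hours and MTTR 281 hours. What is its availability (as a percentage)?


Availability = MTBF / (MTBF + MTTR)
Availability = 465 / (465 + 281)
Availability = 465 / 746
Availability = 62.3324%

62.3324%


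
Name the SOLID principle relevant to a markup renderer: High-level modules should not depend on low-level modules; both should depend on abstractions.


This describes the Dependency Inversion Principle (DIP)

Dependency Inversion Principle (DIP)


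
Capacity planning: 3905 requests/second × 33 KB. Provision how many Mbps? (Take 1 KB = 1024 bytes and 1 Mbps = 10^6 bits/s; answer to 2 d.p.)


Formula: Mbps = payload_bytes * RPS * 8 / 1e6
Payload per request = 33 KB = 33 * 1024 = 33792 bytes
Total bytes/sec = 33792 * 3905 = 131957760
Total bits/sec = 131957760 * 8 = 1055662080
Mbps = 1055662080 / 1e6 = 1055.66

1055.66 Mbps


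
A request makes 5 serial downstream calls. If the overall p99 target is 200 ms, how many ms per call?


Formula: per_stage = total_budget / stages
per_stage = 200 / 5
per_stage = 40.0 ms

40.0 ms


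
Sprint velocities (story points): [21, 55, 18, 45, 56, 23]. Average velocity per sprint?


Formula: Avg velocity = Total points / Number of sprints
Points: [21, 55, 18, 45, 56, 23]
Sum = 21 + 55 + 18 + 45 + 56 + 23 = 218
Avg velocity = 218 / 6 = 36.33 points/sprint

36.33 points/sprint


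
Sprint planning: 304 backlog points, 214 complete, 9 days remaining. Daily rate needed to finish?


Formula: Required rate = Remaining points / Days left
Remaining = 304 - 214 = 90 points
Required rate = 90 / 9 = 10.0 points/day

10.0 points/day


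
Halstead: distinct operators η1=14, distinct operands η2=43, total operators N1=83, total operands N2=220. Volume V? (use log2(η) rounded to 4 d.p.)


Formula: V = N * log2(η), where N = N1 + N2 and η = η1 + η2
η = 14 + 43 = 57
N = 83 + 220 = 303
log2(57) ≈ 5.8329
V = 303 * 5.8329 = 1767.37

1767.37


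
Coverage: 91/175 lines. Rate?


Coverage = covered / total * 100
Coverage = 91 / 175 * 100
Coverage = 52.0%

52.0%


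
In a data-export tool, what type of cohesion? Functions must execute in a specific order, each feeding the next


Reasoning: Output of one is input to next
Type: Sequential cohesion

Sequential cohesion


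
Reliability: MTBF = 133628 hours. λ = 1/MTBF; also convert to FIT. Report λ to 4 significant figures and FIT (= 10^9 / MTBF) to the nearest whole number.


Formula: λ = 1 / MTBF; FIT = λ × 1e9 = 1e9 / MTBF
λ = 1 / 133628 ≈ 7.483e-06 failures/hour
FIT = 1e9 / 133628 ≈ 7483 failures per 1e9 hours (nearest whole number)

λ = 7.483e-06 /h, FIT = 7483


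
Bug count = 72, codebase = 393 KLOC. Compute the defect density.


Defect density = defects / KLOC
Defect density = 72 / 393
Defect density = 0.183 defects/KLOC

0.183 defects/KLOC


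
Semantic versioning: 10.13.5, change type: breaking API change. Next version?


Current: 10.13.5
Change category: 'breaking API change' → major bump
SemVer rule: major bump → increment MAJOR, reset MINOR and PATCH to 0
New: 11.0.0

11.0.0


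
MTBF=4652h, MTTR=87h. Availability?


Availability = MTBF / (MTBF + MTTR)
Availability = 4652 / (4652 + 87)
Availability = 4652 / 4739
Availability = 98.1642%

98.1642%


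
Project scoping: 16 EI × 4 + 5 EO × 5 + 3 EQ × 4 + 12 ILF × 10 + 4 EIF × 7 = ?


UFP = EI*4 + EO*5 + EQ*4 + ILF*10 + EIF*7
UFP = 16*4 + 5*5 + 3*4 + 12*10 + 4*7
UFP = 64 + 25 + 12 + 120 + 28
UFP = 249

249


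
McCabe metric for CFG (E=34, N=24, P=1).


Formula: V(G) = E - N + 2P
V(G) = 34 - 24 + 2*1
V(G) = 10 + 2
V(G) = 12

12


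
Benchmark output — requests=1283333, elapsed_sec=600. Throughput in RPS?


Formula: throughput = requests / seconds
throughput = 1283333 / 600
throughput = 2138.89 requests/second

2138.89 requests/second


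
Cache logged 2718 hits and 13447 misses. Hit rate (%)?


Formula: hit rate = hits / (hits + misses) * 100
hit rate = 2718 / (2718 + 13447) * 100
hit rate = 2718 / 16165 * 100
hit rate = 16.81%

16.81%


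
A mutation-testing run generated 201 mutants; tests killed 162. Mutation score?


Mutation score = killed / total * 100
Mutation score = 162 / 201 * 100
Mutation score = 80.6%

80.6%


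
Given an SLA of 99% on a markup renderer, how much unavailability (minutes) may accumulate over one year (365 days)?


Formula: allowed downtime = period * (100 - SLA) / 100
Period (year (365 days)) = 525600 minutes
Unavailability fraction = (100 - 99.0) / 100
Allowed downtime = 525600 * (100 - 99.0) / 100
Allowed downtime = 5256.0 minutes

5256.0 minutes


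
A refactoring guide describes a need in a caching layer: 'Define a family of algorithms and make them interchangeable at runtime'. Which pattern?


This matches the Strategy pattern

Strategy


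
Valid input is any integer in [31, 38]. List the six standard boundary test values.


Range: [31, 38]
Boundaries: just below min, min, min+1, max-1, max, just above max
Values: [30, 31, 32, 37, 38, 39]

[30, 31, 32, 37, 38, 39]


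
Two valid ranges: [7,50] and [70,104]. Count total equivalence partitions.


Valid ranges: [7,50] and [70,104]
Class 1: x < 7 — invalid
Class 2: 7 ≤ x ≤ 50 — valid
Class 3: 50 < x < 70 — invalid (gap between ranges)
Class 4: 70 ≤ x ≤ 104 — valid
Class 5: x > 104 — invalid
Total equivalence classes: 5

5 equivalence classes


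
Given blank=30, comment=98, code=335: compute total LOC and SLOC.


Total LOC = blank + comment + code
Total LOC = 30 + 98 + 335 = 463
SLOC (source only) = code = 335

Total LOC: 463, SLOC: 335


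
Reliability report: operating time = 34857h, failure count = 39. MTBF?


Formula: MTBF = Total operating time / Number of failures
MTBF = 34857 / 39
MTBF = 893.77 hours

893.77 hours


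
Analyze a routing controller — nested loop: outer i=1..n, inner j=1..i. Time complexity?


Reasoning: triangle: n(n+1)/2 ~ n^2/2
Complexity: O(n^2)

O(n^2)


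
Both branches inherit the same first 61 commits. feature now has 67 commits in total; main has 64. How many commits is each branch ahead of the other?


Common ancestor: commit #61
feature commits after divergence: 67 - 61 = 6
main commits after divergence: 64 - 61 = 3
feature is 6 commits ahead of main
main is 3 commits ahead of feature

feature ahead: 6, main ahead: 3


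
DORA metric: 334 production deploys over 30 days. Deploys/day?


Formula: deployments per day = releases / days
= 334 / 30
= 11.133 deploys/day
(equivalently, 77.93 deploys/week)

11.133 deploys/day


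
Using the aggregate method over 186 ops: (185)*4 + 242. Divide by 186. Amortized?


Formula: Amortized cost = Total cost / Operations
Total cost = (185 * 4) + (1 * 242)
Total cost = 740 + 242 = 982
Amortized = 982 / 186 = 5.2796

5.2796


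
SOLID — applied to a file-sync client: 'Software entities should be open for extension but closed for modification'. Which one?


This describes the Open/Closed Principle (OCP)

Open/Closed Principle (OCP)


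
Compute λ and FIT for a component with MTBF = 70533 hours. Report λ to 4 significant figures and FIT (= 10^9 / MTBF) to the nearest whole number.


Formula: λ = 1 / MTBF; FIT = λ × 1e9 = 1e9 / MTBF
λ = 1 / 70533 ≈ 1.418e-05 failures/hour
FIT = 1e9 / 70533 ≈ 14178 failures per 1e9 hours (nearest whole number)

λ = 1.418e-05 /h, FIT = 14178


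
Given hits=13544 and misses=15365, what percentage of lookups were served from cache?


Formula: hit rate = hits / (hits + misses) * 100
hit rate = 13544 / (13544 + 15365) * 100
hit rate = 13544 / 28909 * 100
hit rate = 46.85%

46.85%


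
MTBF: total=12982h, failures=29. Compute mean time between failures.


Formula: MTBF = Total operating time / Number of failures
MTBF = 12982 / 29
MTBF = 447.66 hours

447.66 hours


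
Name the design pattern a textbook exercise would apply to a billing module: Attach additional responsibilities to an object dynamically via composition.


This matches the Decorator pattern

Decorator


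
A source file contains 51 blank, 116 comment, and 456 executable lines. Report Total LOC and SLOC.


Total LOC = blank + comment + code
Total LOC = 51 + 116 + 456 = 623
SLOC (source only) = code = 456

Total LOC: 623, SLOC: 456


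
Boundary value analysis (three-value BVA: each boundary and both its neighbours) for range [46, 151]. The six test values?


Range: [46, 151]
Boundaries: just below min, min, min+1, max-1, max, just above max
Values: [45, 46, 47, 150, 151, 152]

[45, 46, 47, 150, 151, 152]


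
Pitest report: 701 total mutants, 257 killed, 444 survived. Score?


Mutation score = killed / total * 100
Mutation score = 257 / 701 * 100
Mutation score = 36.66%

36.66%


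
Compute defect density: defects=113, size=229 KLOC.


Defect density = defects / KLOC
Defect density = 113 / 229
Defect density = 0.493 defects/KLOC

0.493 defects/KLOC


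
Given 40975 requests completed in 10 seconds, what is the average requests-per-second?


Formula: throughput = requests / seconds
throughput = 40975 / 10
throughput = 4097.5 requests/second

4097.5 requests/second


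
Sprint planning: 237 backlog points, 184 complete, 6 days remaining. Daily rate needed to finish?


Formula: Required rate = Remaining points / Days left
Remaining = 237 - 184 = 53 points
Required rate = 53 / 6 = 8.83 points/day

8.83 points/day


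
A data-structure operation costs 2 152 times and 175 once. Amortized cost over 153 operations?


Formula: Amortized cost = Total cost / Operations
Total cost = (152 * 2) + (1 * 175)
Total cost = 304 + 175 = 479
Amortized = 479 / 153 = 3.1307

3.1307


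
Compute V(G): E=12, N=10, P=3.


Formula: V(G) = E - N + 2P
V(G) = 12 - 10 + 2*3
V(G) = 2 + 6
V(G) = 8

8


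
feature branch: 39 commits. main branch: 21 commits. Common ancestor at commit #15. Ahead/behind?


Common ancestor: commit #15
feature commits after divergence: 39 - 15 = 24
main commits after divergence: 21 - 15 = 6
feature is 24 commits ahead of main
main is 6 commits ahead of feature

feature ahead: 24, main ahead: 6


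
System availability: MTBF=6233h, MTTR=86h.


Availability = MTBF / (MTBF + MTTR)
Availability = 6233 / (6233 + 86)
Availability = 6233 / 6319
Availability = 98.639%

98.639%


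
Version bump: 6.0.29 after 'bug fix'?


Current: 6.0.29
Change category: 'bug fix' → patch bump
SemVer rule: patch bump → increment PATCH (MAJOR and MINOR unchanged)
New: 6.0.30

6.0.30


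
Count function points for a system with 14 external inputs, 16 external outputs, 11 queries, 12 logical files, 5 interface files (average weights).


UFP = EI*4 + EO*5 + EQ*4 + ILF*10 + EIF*7
UFP = 14*4 + 16*5 + 11*4 + 12*10 + 5*7
UFP = 56 + 80 + 44 + 120 + 35
UFP = 335

335


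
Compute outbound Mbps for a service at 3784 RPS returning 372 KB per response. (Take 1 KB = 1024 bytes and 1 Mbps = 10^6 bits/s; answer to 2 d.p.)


Formula: Mbps = payload_bytes * RPS * 8 / 1e6
Payload per request = 372 KB = 372 * 1024 = 380928 bytes
Total bytes/sec = 380928 * 3784 = 1441431552
Total bits/sec = 1441431552 * 8 = 11531452416
Mbps = 11531452416 / 1e6 = 11531.45

11531.45 Mbps


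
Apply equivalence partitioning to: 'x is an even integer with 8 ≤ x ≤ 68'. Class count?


Constraint: even integers in [8, 68]
Class 1: x < 8 — out-of-range invalid
Class 2: x in [8,68] but odd — wrong type invalid
Class 3: x in [8,68] and even — valid
Class 4: x > 68 — out-of-range invalid
Total equivalence classes: 4

4 equivalence classes


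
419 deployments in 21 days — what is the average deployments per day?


Formula: deployments per day = releases / days
= 419 / 21
= 19.952 deploys/day
(equivalently, 139.67 deploys/week)

19.952 deploys/day


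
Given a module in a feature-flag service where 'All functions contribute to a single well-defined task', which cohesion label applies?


Reasoning: Best: single purpose
Type: Functional cohesion

Functional cohesion


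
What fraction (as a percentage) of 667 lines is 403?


Coverage = covered / total * 100
Coverage = 403 / 667 * 100
Coverage = 60.42%

60.42%


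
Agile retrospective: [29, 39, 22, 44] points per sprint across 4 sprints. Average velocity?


Formula: Avg velocity = Total points / Number of sprints
Points: [29, 39, 22, 44]
Sum = 29 + 39 + 22 + 44 = 134
Avg velocity = 134 / 4 = 33.5 points/sprint

33.5 points/sprint


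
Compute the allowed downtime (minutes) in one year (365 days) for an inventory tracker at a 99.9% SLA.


Formula: allowed downtime = period * (100 - SLA) / 100
Period (year (365 days)) = 525600 minutes
Unavailability fraction = (100 - 99.9) / 100
Allowed downtime = 525600 * (100 - 99.9) / 100
Allowed downtime = 525.6 minutes

525.6 minutes


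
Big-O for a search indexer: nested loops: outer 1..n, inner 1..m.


Reasoning: product of independent bounds
Complexity: O(n*m)

O(n*m)


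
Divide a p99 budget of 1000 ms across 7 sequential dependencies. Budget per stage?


Formula: per_stage = total_budget / stages
per_stage = 1000 / 7
per_stage = 142.86 ms

142.86 ms


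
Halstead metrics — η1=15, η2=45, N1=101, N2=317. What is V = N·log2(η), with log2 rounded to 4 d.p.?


Formula: V = N * log2(η), where N = N1 + N2 and η = η1 + η2
η = 15 + 45 = 60
N = 101 + 317 = 418
log2(60) ≈ 5.9069
V = 418 * 5.9069 = 2469.08

2469.08


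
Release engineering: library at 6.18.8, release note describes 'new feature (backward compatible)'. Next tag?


Current: 6.18.8
Change category: 'new feature (backward compatible)' → minor bump
SemVer rule: minor bump → increment MINOR, reset PATCH to 0 (MAJOR unchanged)
New: 6.19.0

6.19.0


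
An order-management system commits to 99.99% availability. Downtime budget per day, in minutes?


Formula: allowed downtime = period * (100 - SLA) / 100
Period (day) = 1440 minutes
Unavailability fraction = (100 - 99.99) / 100
Allowed downtime = 1440 * (100 - 99.99) / 100
Allowed downtime = 0.144 minutes

0.144 minutes


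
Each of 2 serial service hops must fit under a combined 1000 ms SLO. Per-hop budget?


Formula: per_stage = total_budget / stages
per_stage = 1000 / 2
per_stage = 500.0 ms

500.0 ms


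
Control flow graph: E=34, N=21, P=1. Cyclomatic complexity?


Formula: V(G) = E - N + 2P
V(G) = 34 - 21 + 2*1
V(G) = 13 + 2
V(G) = 15

15


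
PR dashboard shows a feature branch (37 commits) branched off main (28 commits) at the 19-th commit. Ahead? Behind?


Common ancestor: commit #19
feature commits after divergence: 37 - 19 = 18
main commits after divergence: 28 - 19 = 9
feature is 18 commits ahead of main
main is 9 commits ahead of feature

feature ahead: 18, main ahead: 9


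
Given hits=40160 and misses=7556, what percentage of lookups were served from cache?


Formula: hit rate = hits / (hits + misses) * 100
hit rate = 40160 / (40160 + 7556) * 100
hit rate = 40160 / 47716 * 100
hit rate = 84.16%

84.16%


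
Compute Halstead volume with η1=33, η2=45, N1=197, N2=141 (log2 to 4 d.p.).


Formula: V = N * log2(η), where N = N1 + N2 and η = η1 + η2
η = 33 + 45 = 78
N = 197 + 141 = 338
log2(78) ≈ 6.2854
V = 338 * 6.2854 = 2124.47

2124.47


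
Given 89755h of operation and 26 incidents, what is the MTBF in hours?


Formula: MTBF = Total operating time / Number of failures
MTBF = 89755 / 26
MTBF = 3452.12 hours

3452.12 hours


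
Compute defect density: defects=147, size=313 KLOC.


Defect density = defects / KLOC
Defect density = 147 / 313
Defect density = 0.47 defects/KLOC

0.47 defects/KLOC


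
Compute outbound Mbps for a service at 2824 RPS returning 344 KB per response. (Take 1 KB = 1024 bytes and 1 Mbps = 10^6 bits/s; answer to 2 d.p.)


Formula: Mbps = payload_bytes * RPS * 8 / 1e6
Payload per request = 344 KB = 344 * 1024 = 352256 bytes
Total bytes/sec = 352256 * 2824 = 994770944
Total bits/sec = 994770944 * 8 = 7958167552
Mbps = 7958167552 / 1e6 = 7958.17

7958.17 Mbps


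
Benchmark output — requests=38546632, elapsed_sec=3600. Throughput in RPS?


Formula: throughput = requests / seconds
throughput = 38546632 / 3600
throughput = 10707.4 requests/second

10707.4 requests/second


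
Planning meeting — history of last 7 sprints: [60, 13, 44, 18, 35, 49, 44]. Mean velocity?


Formula: Avg velocity = Total points / Number of sprints
Points: [60, 13, 44, 18, 35, 49, 44]
Sum = 60 + 13 + 44 + 18 + 35 + 49 + 44 = 263
Avg velocity = 263 / 7 = 37.57 points/sprint

37.57 points/sprint


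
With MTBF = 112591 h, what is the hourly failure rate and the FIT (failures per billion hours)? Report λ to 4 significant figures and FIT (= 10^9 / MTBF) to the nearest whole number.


Formula: λ = 1 / MTBF; FIT = λ × 1e9 = 1e9 / MTBF
λ = 1 / 112591 ≈ 8.882e-06 failures/hour
FIT = 1e9 / 112591 ≈ 8882 failures per 1e9 hours (nearest whole number)

λ = 8.882e-06 /h, FIT = 8882


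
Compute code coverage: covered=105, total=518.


Coverage = covered / total * 100
Coverage = 105 / 518 * 100
Coverage = 20.27%

20.27%


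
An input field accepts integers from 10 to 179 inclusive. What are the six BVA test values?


Range: [10, 179]
Boundaries: just below min, min, min+1, max-1, max, just above max
Values: [9, 10, 11, 178, 179, 180]

[9, 10, 11, 178, 179, 180]


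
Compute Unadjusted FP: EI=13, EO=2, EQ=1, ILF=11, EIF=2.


UFP = EI*4 + EO*5 + EQ*4 + ILF*10 + EIF*7
UFP = 13*4 + 2*5 + 1*4 + 11*10 + 2*7
UFP = 52 + 10 + 4 + 110 + 14
UFP = 190

190


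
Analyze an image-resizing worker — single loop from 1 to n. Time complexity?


Reasoning: one pass through n items
Complexity: O(n)

O(n)


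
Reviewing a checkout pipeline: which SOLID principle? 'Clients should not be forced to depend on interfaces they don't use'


This describes the Interface Segregation Principle (ISP)

Interface Segregation Principle (ISP)


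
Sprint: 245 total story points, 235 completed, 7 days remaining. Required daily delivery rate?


Formula: Required rate = Remaining points / Days left
Remaining = 245 - 235 = 10 points
Required rate = 10 / 7 = 1.43 points/day

1.43 points/day


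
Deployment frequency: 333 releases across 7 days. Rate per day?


Formula: deployments per day = releases / days
= 333 / 7
= 47.571 deploys/day
(equivalently, 333.0 deploys/week)

47.571 deploys/day


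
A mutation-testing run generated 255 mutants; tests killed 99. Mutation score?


Mutation score = killed / total * 100
Mutation score = 99 / 255 * 100
Mutation score = 38.82%

38.82%


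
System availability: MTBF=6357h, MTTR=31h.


Availability = MTBF / (MTBF + MTTR)
Availability = 6357 / (6357 + 31)
Availability = 6357 / 6388
Availability = 99.5147%

99.5147%


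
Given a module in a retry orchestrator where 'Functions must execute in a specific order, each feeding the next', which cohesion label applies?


Reasoning: Output of one is input to next
Type: Sequential cohesion

Sequential cohesion


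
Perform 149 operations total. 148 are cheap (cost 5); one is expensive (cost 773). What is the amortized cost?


Formula: Amortized cost = Total cost / Operations
Total cost = (148 * 5) + (1 * 773)
Total cost = 740 + 773 = 1513
Amortized = 1513 / 149 = 10.1544

10.1544


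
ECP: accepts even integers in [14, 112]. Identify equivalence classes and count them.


Constraint: even integers in [14, 112]
Class 1: x < 14 — out-of-range invalid
Class 2: x in [14,112] but odd — wrong type invalid
Class 3: x in [14,112] and even — valid
Class 4: x > 112 — out-of-range invalid
Total equivalence classes: 4

4 equivalence classes


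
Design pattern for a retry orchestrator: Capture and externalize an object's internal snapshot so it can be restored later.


This matches the Memento pattern

Memento


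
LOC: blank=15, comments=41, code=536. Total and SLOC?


Total LOC = blank + comment + code
Total LOC = 15 + 41 + 536 = 592
SLOC (source only) = code = 536

Total LOC: 592, SLOC: 536


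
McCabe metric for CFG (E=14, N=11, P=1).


Formula: V(G) = E - N + 2P
V(G) = 14 - 11 + 2*1
V(G) = 3 + 2
V(G) = 5

5


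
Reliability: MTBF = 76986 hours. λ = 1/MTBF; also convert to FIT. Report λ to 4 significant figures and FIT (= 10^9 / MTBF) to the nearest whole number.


Formula: λ = 1 / MTBF; FIT = λ × 1e9 = 1e9 / MTBF
λ = 1 / 76986 ≈ 1.299e-05 failures/hour
FIT = 1e9 / 76986 ≈ 12989 failures per 1e9 hours (nearest whole number)

λ = 1.299e-05 /h, FIT = 12989


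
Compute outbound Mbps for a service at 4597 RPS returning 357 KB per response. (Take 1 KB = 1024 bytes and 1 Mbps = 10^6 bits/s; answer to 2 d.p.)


Formula: Mbps = payload_bytes * RPS * 8 / 1e6
Payload per request = 357 KB = 357 * 1024 = 365568 bytes
Total bytes/sec = 365568 * 4597 = 1680516096
Total bits/sec = 1680516096 * 8 = 13444128768
Mbps = 13444128768 / 1e6 = 13444.13

13444.13 Mbps


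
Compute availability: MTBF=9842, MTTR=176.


Availability = MTBF / (MTBF + MTTR)
Availability = 9842 / (9842 + 176)
Availability = 9842 / 10018
Availability = 98.2432%

98.2432%


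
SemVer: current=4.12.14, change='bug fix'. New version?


Current: 4.12.14
Change category: 'bug fix' → patch bump
SemVer rule: patch bump → increment PATCH (MAJOR and MINOR unchanged)
New: 4.12.15

4.12.15


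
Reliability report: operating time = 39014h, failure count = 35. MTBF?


Formula: MTBF = Total operating time / Number of failures
MTBF = 39014 / 35
MTBF = 1114.69 hours

1114.69 hours


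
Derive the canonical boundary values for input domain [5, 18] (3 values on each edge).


Range: [5, 18]
Boundaries: just below min, min, min+1, max-1, max, just above max
Values: [4, 5, 6, 17, 18, 19]

[4, 5, 6, 17, 18, 19]


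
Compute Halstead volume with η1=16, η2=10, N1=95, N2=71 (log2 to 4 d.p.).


Formula: V = N * log2(η), where N = N1 + N2 and η = η1 + η2
η = 16 + 10 = 26
N = 95 + 71 = 166
log2(26) ≈ 4.7004
V = 166 * 4.7004 = 780.27

780.27


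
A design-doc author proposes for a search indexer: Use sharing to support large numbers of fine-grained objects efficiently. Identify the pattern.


This matches the Flyweight pattern

Flyweight


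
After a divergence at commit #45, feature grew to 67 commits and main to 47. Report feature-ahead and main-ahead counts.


Common ancestor: commit #45
feature commits after divergence: 67 - 45 = 22
main commits after divergence: 47 - 45 = 2
feature is 22 commits ahead of main
main is 2 commits ahead of feature

feature ahead: 22, main ahead: 2


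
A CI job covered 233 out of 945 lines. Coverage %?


Coverage = covered / total * 100
Coverage = 233 / 945 * 100
Coverage = 24.66%

24.66%


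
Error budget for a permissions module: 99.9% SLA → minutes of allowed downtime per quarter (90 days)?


Formula: allowed downtime = period * (100 - SLA) / 100
Period (quarter (90 days)) = 129600 minutes
Unavailability fraction = (100 - 99.9) / 100
Allowed downtime = 129600 * (100 - 99.9) / 100
Allowed downtime = 129.6 minutes

129.6 minutes


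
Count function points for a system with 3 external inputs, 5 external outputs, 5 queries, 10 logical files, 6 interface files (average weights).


UFP = EI*4 + EO*5 + EQ*4 + ILF*10 + EIF*7
UFP = 3*4 + 5*5 + 5*4 + 10*10 + 6*7
UFP = 12 + 25 + 20 + 100 + 42
UFP = 199

199


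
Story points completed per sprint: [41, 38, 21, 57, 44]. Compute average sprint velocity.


Formula: Avg velocity = Total points / Number of sprints
Points: [41, 38, 21, 57, 44]
Sum = 41 + 38 + 21 + 57 + 44 = 201
Avg velocity = 201 / 5 = 40.2 points/sprint

40.2 points/sprint


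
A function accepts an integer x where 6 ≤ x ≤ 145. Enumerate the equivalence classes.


Valid range: [6, 145]
Class 1: x < 6 — invalid
Class 2: 6 ≤ x ≤ 145 — valid
Class 3: x > 145 — invalid
Total equivalence classes: 3

3 equivalence classes


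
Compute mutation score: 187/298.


Mutation score = killed / total * 100
Mutation score = 187 / 298 * 100
Mutation score = 62.75%

62.75%


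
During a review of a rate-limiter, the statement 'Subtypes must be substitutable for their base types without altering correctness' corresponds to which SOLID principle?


This describes the Liskov Substitution Principle (LSP)

Liskov Substitution Principle (LSP)


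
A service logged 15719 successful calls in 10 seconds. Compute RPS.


Formula: throughput = requests / seconds
throughput = 15719 / 10
throughput = 1571.9 requests/second

1571.9 requests/second


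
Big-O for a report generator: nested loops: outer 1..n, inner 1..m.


Reasoning: product of independent bounds
Complexity: O(n*m)

O(n*m)


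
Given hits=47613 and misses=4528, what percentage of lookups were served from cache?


Formula: hit rate = hits / (hits + misses) * 100
hit rate = 47613 / (47613 + 4528) * 100
hit rate = 47613 / 52141 * 100
hit rate = 91.32%

91.32%


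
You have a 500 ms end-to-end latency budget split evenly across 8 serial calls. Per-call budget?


Formula: per_stage = total_budget / stages
per_stage = 500 / 8
per_stage = 62.5 ms

62.5 ms


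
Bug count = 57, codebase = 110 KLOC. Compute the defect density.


Defect density = defects / KLOC
Defect density = 57 / 110
Defect density = 0.518 defects/KLOC

0.518 defects/KLOC


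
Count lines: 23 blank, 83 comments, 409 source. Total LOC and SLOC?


Total LOC = blank + comment + code
Total LOC = 23 + 83 + 409 = 515
SLOC (source only) = code = 409

Total LOC: 515, SLOC: 409


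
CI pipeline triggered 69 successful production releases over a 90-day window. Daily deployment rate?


Formula: deployments per day = releases / days
= 69 / 90
= 0.767 deploys/day
(equivalently, 5.37 deploys/week)

0.767 deploys/day


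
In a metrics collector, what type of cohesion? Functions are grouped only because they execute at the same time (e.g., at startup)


Reasoning: Related by timing only
Type: Temporal cohesion

Temporal cohesion


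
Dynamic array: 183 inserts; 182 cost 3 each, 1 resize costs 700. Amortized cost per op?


Formula: Amortized cost = Total cost / Operations
Total cost = (182 * 3) + (1 * 700)
Total cost = 546 + 700 = 1246
Amortized = 1246 / 183 = 6.8087

6.8087


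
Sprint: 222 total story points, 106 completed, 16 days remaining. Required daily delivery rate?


Formula: Required rate = Remaining points / Days left
Remaining = 222 - 106 = 116 points
Required rate = 116 / 16 = 7.25 points/day

7.25 points/day


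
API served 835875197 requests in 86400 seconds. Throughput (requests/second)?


Formula: throughput = requests / seconds
throughput = 835875197 / 86400
throughput = 9674.48 requests/second

9674.48 requests/second


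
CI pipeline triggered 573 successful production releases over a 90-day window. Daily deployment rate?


Formula: deployments per day = releases / days
= 573 / 90
= 6.367 deploys/day
(equivalently, 44.57 deploys/week)

6.367 deploys/day


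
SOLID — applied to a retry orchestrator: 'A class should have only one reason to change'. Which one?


This describes the Single Responsibility Principle (SRP)

Single Responsibility Principle (SRP)


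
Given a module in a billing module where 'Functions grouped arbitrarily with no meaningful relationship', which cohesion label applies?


Reasoning: Worst: random grouping
Type: Coincidental cohesion

Coincidental cohesion


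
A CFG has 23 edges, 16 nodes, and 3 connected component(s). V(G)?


Formula: V(G) = E - N + 2P
V(G) = 23 - 16 + 2*3
V(G) = 7 + 6
V(G) = 13

13


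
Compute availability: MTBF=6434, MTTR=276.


Availability = MTBF / (MTBF + MTTR)
Availability = 6434 / (6434 + 276)
Availability = 6434 / 6710
Availability = 95.8867%

95.8867%


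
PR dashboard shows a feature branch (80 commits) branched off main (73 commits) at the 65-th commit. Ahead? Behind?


Common ancestor: commit #65
feature commits after divergence: 80 - 65 = 15
main commits after divergence: 73 - 65 = 8
feature is 15 commits ahead of main
main is 8 commits ahead of feature

feature ahead: 15, main ahead: 8


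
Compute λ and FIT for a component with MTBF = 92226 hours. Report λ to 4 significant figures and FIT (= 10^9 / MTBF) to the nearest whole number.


Formula: λ = 1 / MTBF; FIT = λ × 1e9 = 1e9 / MTBF
λ = 1 / 92226 ≈ 1.084e-05 failures/hour
FIT = 1e9 / 92226 ≈ 10843 failures per 1e9 hours (nearest whole number)

λ = 1.084e-05 /h, FIT = 10843


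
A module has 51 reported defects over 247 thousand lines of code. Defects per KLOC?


Defect density = defects / KLOC
Defect density = 51 / 247
Defect density = 0.206 defects/KLOC

0.206 defects/KLOC


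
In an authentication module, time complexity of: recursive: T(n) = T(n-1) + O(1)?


Reasoning: linear recursion with constant work per frame
Complexity: O(n)

O(n)


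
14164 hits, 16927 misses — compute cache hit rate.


Formula: hit rate = hits / (hits + misses) * 100
hit rate = 14164 / (14164 + 16927) * 100
hit rate = 14164 / 31091 * 100
hit rate = 45.56%

45.56%


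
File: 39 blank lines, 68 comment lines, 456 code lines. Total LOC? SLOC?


Total LOC = blank + comment + code
Total LOC = 39 + 68 + 456 = 563
SLOC (source only) = code = 456

Total LOC: 563, SLOC: 456


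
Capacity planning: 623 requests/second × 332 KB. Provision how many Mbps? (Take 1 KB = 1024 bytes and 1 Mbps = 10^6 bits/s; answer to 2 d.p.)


Formula: Mbps = payload_bytes * RPS * 8 / 1e6
Payload per request = 332 KB = 332 * 1024 = 339968 bytes
Total bytes/sec = 339968 * 623 = 211800064
Total bits/sec = 211800064 * 8 = 1694400512
Mbps = 1694400512 / 1e6 = 1694.4

1694.4 Mbps


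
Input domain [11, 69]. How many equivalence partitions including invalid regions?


Valid range: [11, 69]
Class 1: x < 11 — invalid
Class 2: 11 ≤ x ≤ 69 — valid
Class 3: x > 69 — invalid
Total equivalence classes: 3

3 equivalence classes


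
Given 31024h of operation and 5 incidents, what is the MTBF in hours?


Formula: MTBF = Total operating time / Number of failures
MTBF = 31024 / 5
MTBF = 6204.8 hours

6204.8 hours


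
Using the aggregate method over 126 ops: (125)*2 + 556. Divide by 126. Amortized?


Formula: Amortized cost = Total cost / Operations
Total cost = (125 * 2) + (1 * 556)
Total cost = 250 + 556 = 806
Amortized = 806 / 126 = 6.3968

6.3968


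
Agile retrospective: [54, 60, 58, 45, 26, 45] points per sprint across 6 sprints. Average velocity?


Formula: Avg velocity = Total points / Number of sprints
Points: [54, 60, 58, 45, 26, 45]
Sum = 54 + 60 + 58 + 45 + 26 + 45 = 288
Avg velocity = 288 / 6 = 48.0 points/sprint

48.0 points/sprint


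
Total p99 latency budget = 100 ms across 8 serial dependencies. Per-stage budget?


Formula: per_stage = total_budget / stages
per_stage = 100 / 8
per_stage = 12.5 ms

12.5 ms


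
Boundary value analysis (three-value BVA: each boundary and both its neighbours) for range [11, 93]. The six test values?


Range: [11, 93]
Boundaries: just below min, min, min+1, max-1, max, just above max
Values: [10, 11, 12, 92, 93, 94]

[10, 11, 12, 92, 93, 94]


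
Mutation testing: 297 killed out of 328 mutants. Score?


Mutation score = killed / total * 100
Mutation score = 297 / 328 * 100
Mutation score = 90.55%

90.55%


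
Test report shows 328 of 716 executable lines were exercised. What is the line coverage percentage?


Coverage = covered / total * 100
Coverage = 328 / 716 * 100
Coverage = 45.81%

45.81%


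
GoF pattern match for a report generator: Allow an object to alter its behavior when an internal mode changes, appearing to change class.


This matches the State pattern

State


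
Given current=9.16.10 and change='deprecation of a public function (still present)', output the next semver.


Current: 9.16.10
Change category: 'deprecation of a public function (still present)' → minor bump
SemVer rule: minor bump → increment MINOR, reset PATCH to 0 (MAJOR unchanged)
New: 9.17.0

9.17.0


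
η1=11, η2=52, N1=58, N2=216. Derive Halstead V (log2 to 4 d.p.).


Formula: V = N * log2(η), where N = N1 + N2 and η = η1 + η2
η = 11 + 52 = 63
N = 58 + 216 = 274
log2(63) ≈ 5.9773
V = 274 * 5.9773 = 1637.78

1637.78


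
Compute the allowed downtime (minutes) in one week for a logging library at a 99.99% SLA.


Formula: allowed downtime = period * (100 - SLA) / 100
Period (week) = 10080 minutes
Unavailability fraction = (100 - 99.99) / 100
Allowed downtime = 10080 * (100 - 99.99) / 100
Allowed downtime = 1.008 minutes

1.008 minutes
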